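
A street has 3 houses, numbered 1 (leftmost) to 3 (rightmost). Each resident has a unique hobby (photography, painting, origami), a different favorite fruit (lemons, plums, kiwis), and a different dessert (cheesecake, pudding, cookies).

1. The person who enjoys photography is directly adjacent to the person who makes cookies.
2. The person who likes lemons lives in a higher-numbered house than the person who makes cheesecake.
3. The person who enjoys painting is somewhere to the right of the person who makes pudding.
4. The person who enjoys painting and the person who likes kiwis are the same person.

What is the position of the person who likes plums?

House 1 favorite fruit: only plums fits.
House 3's dessert must be cookies (nothing else left).
From clue 1, the person who enjoys photography must be in house 2.
So house 1 gets origami for hobby.
So house 3 gets painting for hobby.
From clue 4, the person who likes kiwis must be in house 3.
House 2 favorite fruit: only lemons fits.
Clue 2: the person who makes cheesecake is in house 1.
The only dessert still possible for house 2 is pudding.
So: house 1 = origami/plums/cheesecake, house 2 = photography/lemons/pudding, house 3 = painting/kiwis/cookies.

1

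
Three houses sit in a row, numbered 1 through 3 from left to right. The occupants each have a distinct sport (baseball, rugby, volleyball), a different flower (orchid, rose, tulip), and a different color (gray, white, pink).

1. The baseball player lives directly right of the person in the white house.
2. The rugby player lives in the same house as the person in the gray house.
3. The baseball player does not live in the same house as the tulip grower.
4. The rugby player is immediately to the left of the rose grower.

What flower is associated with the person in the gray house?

tulip

House 3's color must be pink (nothing else left).
The baseball player is narrowed to house 2 or 3; consider each.
Placing it in house 2 leads to a contradiction, so it's in house 3.
From clue 1, the person in the white house must be in house 2.
The only color still possible for house 1 is gray.
By clue 2, the rugby player is in house 1.
From clue 4, the rose grower must be in house 2.
House 2's sport must be volleyball (nothing else left).
That leaves tulip as the flower for house 1.
House 3 flower: only orchid fits.
So: house 1 = rugby/tulip/gray, house 2 = volleyball/rose/white, house 3 = baseball/orchid/pink.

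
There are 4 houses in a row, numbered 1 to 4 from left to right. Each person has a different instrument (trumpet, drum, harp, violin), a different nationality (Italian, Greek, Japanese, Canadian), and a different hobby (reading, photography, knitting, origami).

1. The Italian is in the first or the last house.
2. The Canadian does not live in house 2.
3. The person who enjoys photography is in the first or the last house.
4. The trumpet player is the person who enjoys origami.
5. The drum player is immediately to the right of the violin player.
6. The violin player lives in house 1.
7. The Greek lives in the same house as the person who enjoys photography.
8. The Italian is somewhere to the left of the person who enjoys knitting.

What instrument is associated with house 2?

drum

Clue 6 places the violin player in house 1.
Clue 8 places the Italian in house 1.
House 2's nationality must be Japanese (nothing else left).
So house 3 gets Canadian for nationality.
The only nationality still possible for house 4 is Greek.
Clue 5: the drum player is in house 2.
By clue 7, the person who enjoys photography is in house 4.
So house 1 gets reading for hobby.
Clue 4: the trumpet player is in house 3.
Clue 4: the person who enjoys origami is in house 3.
House 4's instrument must be harp (nothing else left).
That leaves knitting as the hobby for house 2.
So: house 1 = violin/Italian/reading, house 2 = drum/Japanese/knitting, house 3 = trumpet/Canadian/origami, house 4 = harp/Greek/photography.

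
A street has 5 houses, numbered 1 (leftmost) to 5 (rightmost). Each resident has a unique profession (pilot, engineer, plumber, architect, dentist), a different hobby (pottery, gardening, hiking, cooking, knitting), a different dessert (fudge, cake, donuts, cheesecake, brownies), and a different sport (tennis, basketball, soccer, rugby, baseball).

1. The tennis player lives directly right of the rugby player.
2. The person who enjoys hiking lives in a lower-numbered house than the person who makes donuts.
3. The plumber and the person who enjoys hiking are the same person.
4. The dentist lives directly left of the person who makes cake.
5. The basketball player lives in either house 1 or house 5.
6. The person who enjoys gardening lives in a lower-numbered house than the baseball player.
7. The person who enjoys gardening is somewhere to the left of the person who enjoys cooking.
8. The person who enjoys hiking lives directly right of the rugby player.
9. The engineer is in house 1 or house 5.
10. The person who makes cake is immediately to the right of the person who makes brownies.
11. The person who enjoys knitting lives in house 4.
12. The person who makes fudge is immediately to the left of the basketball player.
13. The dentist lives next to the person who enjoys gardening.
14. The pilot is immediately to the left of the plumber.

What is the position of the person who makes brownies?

The person who enjoys knitting is in house 4 (clue 11).
From clue 12, the person who makes fudge must be in house 4.
Clue 12 places the basketball player in house 5.
The only profession still possible for house 4 is architect.
House 5's profession must be engineer (nothing else left).
So house 3 gets plumber for profession.
By clue 3, the person who enjoys hiking is in house 3.
Clue 8: the rugby player is in house 2.
The pilot is in house 2 (clue 14).
That leaves dentist as the profession for house 1.
That leaves soccer as the sport for house 1.
House 4 sport: only baseball fits.
Clue 2: the person who makes donuts is in house 5.
Clue 4 places the person who makes cake in house 2.
By clue 10, the person who makes brownies is in house 1.
The person who enjoys gardening is in house 2 (clue 13).
That leaves pottery as the hobby for house 1.
So house 5 gets cooking for hobby.
The only dessert still possible for house 3 is cheesecake.
So house 3 gets tennis for sport.
So: house 1 = dentist/pottery/brownies/soccer, house 2 = pilot/gardening/cake/rugby, house 3 = plumber/hiking/cheesecake/tennis, house 4 = architect/knitting/fudge/baseball, house 5 = engineer/cooking/donuts/basketball.

1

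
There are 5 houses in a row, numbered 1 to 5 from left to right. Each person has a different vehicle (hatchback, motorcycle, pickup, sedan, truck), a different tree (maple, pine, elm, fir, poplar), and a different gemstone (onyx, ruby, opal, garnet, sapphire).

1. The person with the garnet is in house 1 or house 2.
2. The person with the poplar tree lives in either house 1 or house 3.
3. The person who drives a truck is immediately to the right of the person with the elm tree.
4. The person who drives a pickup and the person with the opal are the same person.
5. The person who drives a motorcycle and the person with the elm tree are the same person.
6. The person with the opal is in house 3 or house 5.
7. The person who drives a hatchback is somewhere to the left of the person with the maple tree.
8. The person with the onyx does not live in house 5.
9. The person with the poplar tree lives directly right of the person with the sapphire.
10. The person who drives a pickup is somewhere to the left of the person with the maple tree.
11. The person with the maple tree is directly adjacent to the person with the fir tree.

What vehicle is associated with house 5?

Clue 9: the person with the poplar tree is in house 3.
From clue 9, the person with the sapphire must be in house 2.
Clue 4 places the person who drives a pickup in house 3.
By clue 4, the person with the opal is in house 3.
House 1's gemstone must be garnet (nothing else left).
So house 5 gets ruby for gemstone.
That leaves pine as the tree for house 2.
That leaves onyx as the gemstone for house 4.
House 1 tree: only elm fits.
The person who drives a truck is in house 2 (clue 3).
Clue 5 places the person who drives a motorcycle in house 1.
House 5 vehicle: only sedan fits.
Clue 7 places the person with the maple tree in house 5.
By clue 11, the person with the fir tree is in house 4.
House 4 vehicle: only hatchback fits.
So: house 1 = motorcycle/elm/garnet, house 2 = truck/pine/sapphire, house 3 = pickup/poplar/opal, house 4 = hatchback/fir/onyx, house 5 = sedan/maple/ruby.

sedan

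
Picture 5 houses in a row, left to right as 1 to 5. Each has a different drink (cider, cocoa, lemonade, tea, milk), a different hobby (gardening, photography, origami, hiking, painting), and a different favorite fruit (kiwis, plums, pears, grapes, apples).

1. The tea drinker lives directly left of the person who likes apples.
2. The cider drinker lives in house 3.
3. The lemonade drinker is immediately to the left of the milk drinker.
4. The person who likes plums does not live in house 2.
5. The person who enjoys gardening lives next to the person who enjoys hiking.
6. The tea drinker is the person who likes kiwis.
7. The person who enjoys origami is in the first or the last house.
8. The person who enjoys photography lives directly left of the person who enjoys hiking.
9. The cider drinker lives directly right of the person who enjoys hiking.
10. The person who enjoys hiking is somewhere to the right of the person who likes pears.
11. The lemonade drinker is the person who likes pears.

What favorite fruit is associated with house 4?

Clue 2: the cider drinker is in house 3.
Clue 9 places the person who enjoys hiking in house 2.
By clue 10, the person who likes pears is in house 1.
The lemonade drinker is in house 1 (clue 11).
From clue 3, the milk drinker must be in house 2.
By clue 8, the person who enjoys photography is in house 1.
House 5's drink must be cocoa (nothing else left).
House 4 hobby: only painting fits.
That leaves origami as the hobby for house 5.
From clue 1, the person who likes apples must be in house 5.
Clue 6: the person who likes kiwis is in house 4.
So house 4 gets tea for drink.
House 3's hobby must be gardening (nothing else left).
So house 2 gets grapes for favorite fruit.
House 3 favorite fruit: only plums fits.
So: house 1 = lemonade/photography/pears, house 2 = milk/hiking/grapes, house 3 = cider/gardening/plums, house 4 = tea/painting/kiwis, house 5 = cocoa/origami/apples.

kiwis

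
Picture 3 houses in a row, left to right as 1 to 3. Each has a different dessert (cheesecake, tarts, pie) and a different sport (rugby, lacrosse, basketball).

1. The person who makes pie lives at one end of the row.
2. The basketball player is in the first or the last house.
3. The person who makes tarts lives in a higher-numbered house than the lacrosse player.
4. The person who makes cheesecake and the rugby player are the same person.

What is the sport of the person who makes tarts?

basketball

The person who makes pie is narrowed to house 1 or 3; consider each.
Placing it in house 3 leads to a contradiction, so it's in house 1.
The person who makes cheesecake is narrowed to house 2 or 3; consider each.
Placing it in house 3 leads to a contradiction, so it's in house 2.
By clue 4, the rugby player is in house 2.
House 3's dessert must be tarts (nothing else left).
House 1 sport: only lacrosse fits.
The only sport still possible for house 3 is basketball.
So: house 1 = pie/lacrosse, house 2 = cheesecake/rugby, house 3 = tarts/basketball.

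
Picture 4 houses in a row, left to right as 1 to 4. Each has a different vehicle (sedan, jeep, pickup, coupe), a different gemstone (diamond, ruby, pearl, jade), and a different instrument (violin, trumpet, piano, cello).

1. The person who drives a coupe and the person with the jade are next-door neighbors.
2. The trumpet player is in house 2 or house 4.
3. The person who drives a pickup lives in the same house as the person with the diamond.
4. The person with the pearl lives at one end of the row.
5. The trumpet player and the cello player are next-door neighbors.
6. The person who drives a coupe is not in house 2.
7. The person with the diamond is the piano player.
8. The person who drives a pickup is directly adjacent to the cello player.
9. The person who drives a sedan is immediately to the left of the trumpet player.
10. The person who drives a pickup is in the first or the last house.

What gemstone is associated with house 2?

jade

The person who drives a pickup is in house 4 (clue 10).
So house 2 gets jeep for vehicle.
Clue 3: the person with the diamond is in house 4.
Clue 7 places the piano player in house 4.
Clue 8 places the cello player in house 3.
That leaves pearl as the gemstone for house 1.
House 2 gemstone: only jade fits.
The only gemstone still possible for house 3 is ruby.
House 1 instrument: only violin fits.
House 2's instrument must be trumpet (nothing else left).
Clue 9: the person who drives a sedan is in house 1.
That leaves coupe as the vehicle for house 3.
So: house 1 = sedan/pearl/violin, house 2 = jeep/jade/trumpet, house 3 = coupe/ruby/cello, house 4 = pickup/diamond/piano.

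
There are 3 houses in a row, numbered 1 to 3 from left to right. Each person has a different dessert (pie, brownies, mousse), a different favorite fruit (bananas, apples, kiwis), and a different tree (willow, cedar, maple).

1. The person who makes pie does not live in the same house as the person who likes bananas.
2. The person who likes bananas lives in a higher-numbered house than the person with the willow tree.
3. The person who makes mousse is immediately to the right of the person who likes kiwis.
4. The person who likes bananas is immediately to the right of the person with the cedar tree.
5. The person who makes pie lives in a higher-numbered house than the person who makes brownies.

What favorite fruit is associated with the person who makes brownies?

House 1's dessert must be brownies (nothing else left).
House 3 tree: only maple fits.
The person who makes mousse is narrowed to house 2 or 3; consider each.
Placing it in house 2 leads to a contradiction, so it's in house 3.
The person who likes kiwis is in house 2 (clue 3).
House 2's dessert must be pie (nothing else left).
The only favorite fruit still possible for house 1 is apples.
The only favorite fruit still possible for house 3 is bananas.
By clue 4, the person with the cedar tree is in house 2.
So house 1 gets willow for tree.
So: house 1 = brownies/apples/willow, house 2 = pie/kiwis/cedar, house 3 = mousse/bananas/maple.

apples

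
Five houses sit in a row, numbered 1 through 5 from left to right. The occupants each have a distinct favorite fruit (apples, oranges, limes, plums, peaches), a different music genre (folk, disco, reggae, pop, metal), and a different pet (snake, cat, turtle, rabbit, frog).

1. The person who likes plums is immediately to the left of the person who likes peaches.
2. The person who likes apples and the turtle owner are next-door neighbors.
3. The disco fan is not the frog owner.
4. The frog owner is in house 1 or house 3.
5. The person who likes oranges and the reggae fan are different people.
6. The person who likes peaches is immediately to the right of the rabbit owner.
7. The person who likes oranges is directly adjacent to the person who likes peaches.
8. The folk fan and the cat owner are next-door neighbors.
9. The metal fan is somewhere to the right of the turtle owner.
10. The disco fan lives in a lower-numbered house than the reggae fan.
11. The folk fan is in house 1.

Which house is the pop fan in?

By clue 11, the folk fan is in house 1.
Clue 8: the cat owner is in house 2.
The only pet still possible for house 5 is snake.
The frog owner is narrowed to house 1 or 3; consider each.
Placing it in house 1 leads to a contradiction, so it's in house 3.
The person who likes peaches is narrowed to house 2 or 5; consider each.
Placing it in house 5 leads to a contradiction, so it's in house 2.
The person who likes plums is in house 1 (clue 1).
From clue 6, the rabbit owner must be in house 1.
The only favorite fruit still possible for house 4 is limes.
So house 5 gets apples for favorite fruit.
House 4's pet must be turtle (nothing else left).
By clue 9, the metal fan is in house 5.
House 3 favorite fruit: only oranges fits.
The only music genre still possible for house 3 is pop.
Clue 10 places the disco fan in house 2.
House 4's music genre must be reggae (nothing else left).
So: house 1 = plums/folk/rabbit, house 2 = peaches/disco/cat, house 3 = oranges/pop/frog, house 4 = limes/reggae/turtle, house 5 = apples/metal/snake.

3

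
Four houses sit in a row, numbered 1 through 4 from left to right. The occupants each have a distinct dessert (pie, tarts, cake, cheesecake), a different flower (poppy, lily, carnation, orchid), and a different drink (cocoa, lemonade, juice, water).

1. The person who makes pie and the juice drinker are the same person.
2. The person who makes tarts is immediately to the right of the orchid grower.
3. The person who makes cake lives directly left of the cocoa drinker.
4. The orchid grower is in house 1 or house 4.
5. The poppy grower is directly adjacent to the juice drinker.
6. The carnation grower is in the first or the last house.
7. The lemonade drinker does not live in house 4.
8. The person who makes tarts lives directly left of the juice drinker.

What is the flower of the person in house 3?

lily

Clue 4: the orchid grower is in house 1.
From clue 2, the person who makes tarts must be in house 2.
From clue 8, the juice drinker must be in house 3.
House 4's flower must be carnation (nothing else left).
The person who makes pie is in house 3 (clue 1).
Clue 5: the poppy grower is in house 2.
So house 1 gets cake for dessert.
The only dessert still possible for house 4 is cheesecake.
That leaves lily as the flower for house 3.
Clue 3 places the cocoa drinker in house 2.
House 1's drink must be lemonade (nothing else left).
The only drink still possible for house 4 is water.
So: house 1 = cake/orchid/lemonade, house 2 = tarts/poppy/cocoa, house 3 = pie/lily/juice, house 4 = cheesecake/carnation/water.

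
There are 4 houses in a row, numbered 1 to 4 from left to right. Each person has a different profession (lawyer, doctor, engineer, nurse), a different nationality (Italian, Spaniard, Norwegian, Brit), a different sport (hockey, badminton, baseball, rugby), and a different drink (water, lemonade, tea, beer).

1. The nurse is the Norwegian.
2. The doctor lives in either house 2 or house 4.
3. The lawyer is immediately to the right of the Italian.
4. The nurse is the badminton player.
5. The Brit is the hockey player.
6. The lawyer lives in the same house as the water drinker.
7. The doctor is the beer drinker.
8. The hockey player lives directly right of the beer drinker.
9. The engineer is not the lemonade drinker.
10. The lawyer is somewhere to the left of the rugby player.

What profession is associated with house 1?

nurse

From clue 8, the hockey player must be in house 3.
Clue 8: the beer drinker is in house 2.
House 4 sport: only rugby fits.
Clue 5 places the Brit in house 3.
The lawyer is in house 3 (clue 6).
From clue 6, the water drinker must be in house 3.
Clue 7: the doctor is in house 2.
House 1 profession: only nurse fits.
So house 4 gets engineer for profession.
Clue 1 places the Norwegian in house 1.
From clue 3, the Italian must be in house 2.
From clue 4, the badminton player must be in house 1.
Clue 9: the lemonade drinker is in house 1.
The only nationality still possible for house 4 is Spaniard.
That leaves baseball as the sport for house 2.
The only drink still possible for house 4 is tea.
So: house 1 = nurse/Norwegian/badminton/lemonade, house 2 = doctor/Italian/baseball/beer, house 3 = lawyer/Brit/hockey/water, house 4 = engineer/Spaniard/rugby/tea.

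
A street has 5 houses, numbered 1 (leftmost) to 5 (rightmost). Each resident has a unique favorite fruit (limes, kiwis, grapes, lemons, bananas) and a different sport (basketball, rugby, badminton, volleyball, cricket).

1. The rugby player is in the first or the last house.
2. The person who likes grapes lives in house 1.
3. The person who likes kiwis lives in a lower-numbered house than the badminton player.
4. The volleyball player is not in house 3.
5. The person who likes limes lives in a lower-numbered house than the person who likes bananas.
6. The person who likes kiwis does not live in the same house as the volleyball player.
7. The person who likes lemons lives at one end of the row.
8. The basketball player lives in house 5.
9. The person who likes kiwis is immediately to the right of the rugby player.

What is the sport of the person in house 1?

rugby

From clue 2, the person who likes grapes must be in house 1.
The basketball player is in house 5 (clue 8).
The person who likes kiwis is in house 2 (clue 9).
From clue 9, the rugby player must be in house 1.
That leaves lemons as the favorite fruit for house 5.
The person who likes limes is in house 3 (clue 5).
The person who likes bananas is in house 4 (clue 5).
From clue 6, the volleyball player must be in house 4.
So house 2 gets cricket for sport.
So house 3 gets badminton for sport.
So: house 1 = grapes/rugby, house 2 = kiwis/cricket, house 3 = limes/badminton, house 4 = bananas/volleyball, house 5 = lemons/basketball.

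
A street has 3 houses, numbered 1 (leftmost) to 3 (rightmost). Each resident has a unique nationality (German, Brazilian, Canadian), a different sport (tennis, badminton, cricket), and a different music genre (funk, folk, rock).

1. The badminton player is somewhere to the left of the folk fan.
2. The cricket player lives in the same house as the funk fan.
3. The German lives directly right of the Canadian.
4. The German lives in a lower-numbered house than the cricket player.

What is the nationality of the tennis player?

German

By clue 4, the German is in house 2.
Clue 4: the cricket player is in house 3.
So house 1 gets Canadian for nationality.
So house 3 gets Brazilian for nationality.
Clue 2: the funk fan is in house 3.
That leaves rock as the music genre for house 1.
That leaves folk as the music genre for house 2.
By clue 1, the badminton player is in house 1.
The only sport still possible for house 2 is tennis.
So: house 1 = Canadian/badminton/rock, house 2 = German/tennis/folk, house 3 = Brazilian/cricket/funk.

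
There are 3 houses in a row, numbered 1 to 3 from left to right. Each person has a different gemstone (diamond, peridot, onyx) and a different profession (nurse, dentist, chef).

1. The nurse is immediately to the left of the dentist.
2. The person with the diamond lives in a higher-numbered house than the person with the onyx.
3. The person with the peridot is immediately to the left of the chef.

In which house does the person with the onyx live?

House 3's gemstone must be diamond (nothing else left).
House 1 profession: only nurse fits.
Clue 1 places the dentist in house 2.
That leaves chef as the profession for house 3.
From clue 3, the person with the peridot must be in house 2.
That leaves onyx as the gemstone for house 1.
So: house 1 = onyx/nurse, house 2 = peridot/dentist, house 3 = diamond/chef.

1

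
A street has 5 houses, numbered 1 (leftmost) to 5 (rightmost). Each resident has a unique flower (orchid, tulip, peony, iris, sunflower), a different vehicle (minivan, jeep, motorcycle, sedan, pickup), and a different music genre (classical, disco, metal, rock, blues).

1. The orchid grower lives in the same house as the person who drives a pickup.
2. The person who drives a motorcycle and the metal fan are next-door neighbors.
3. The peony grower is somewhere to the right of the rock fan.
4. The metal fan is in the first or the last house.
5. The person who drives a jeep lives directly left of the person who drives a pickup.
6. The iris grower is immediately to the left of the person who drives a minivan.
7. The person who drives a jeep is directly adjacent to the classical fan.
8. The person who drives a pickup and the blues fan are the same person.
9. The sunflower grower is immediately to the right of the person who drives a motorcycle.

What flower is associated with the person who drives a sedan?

The sunflower grower is narrowed to house 3 or 5; consider each.
Placing it in house 5 leads to a contradiction, so it's in house 3.
From clue 9, the person who drives a motorcycle must be in house 2.
Clue 2 places the metal fan in house 1.
House 1 flower: only tulip fits.
House 1's vehicle must be sedan (nothing else left).
That leaves iris as the flower for house 2.
By clue 6, the person who drives a minivan is in house 3.
House 4's vehicle must be jeep (nothing else left).
That leaves pickup as the vehicle for house 5.
From clue 1, the orchid grower must be in house 5.
Clue 8: the blues fan is in house 5.
The only flower still possible for house 4 is peony.
So house 2 gets rock for music genre.
So house 3 gets classical for music genre.
The only music genre still possible for house 4 is disco.
So: house 1 = tulip/sedan/metal, house 2 = iris/motorcycle/rock, house 3 = sunflower/minivan/classical, house 4 = peony/jeep/disco, house 5 = orchid/pickup/blues.

tulip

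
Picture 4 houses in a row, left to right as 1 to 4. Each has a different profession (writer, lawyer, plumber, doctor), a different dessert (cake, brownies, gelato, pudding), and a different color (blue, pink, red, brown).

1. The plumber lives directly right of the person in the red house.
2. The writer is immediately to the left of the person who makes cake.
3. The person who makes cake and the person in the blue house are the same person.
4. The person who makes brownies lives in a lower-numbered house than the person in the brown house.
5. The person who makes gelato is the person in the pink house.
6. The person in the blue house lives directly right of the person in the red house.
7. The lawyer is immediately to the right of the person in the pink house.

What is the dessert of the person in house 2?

cake

The lawyer is narrowed to house 2 or 3 or 4; consider each.
Placing it in house 2 and house 3 leads to a contradiction, so it's in house 4.
Clue 7: the person in the pink house is in house 3.
The only color still possible for house 1 is red.
Clue 1: the plumber is in house 2.
Clue 5: the person who makes gelato is in house 3.
By clue 6, the person in the blue house is in house 2.
The only color still possible for house 4 is brown.
From clue 3, the person who makes cake must be in house 2.
So house 1 gets brownies for dessert.
House 4 dessert: only pudding fits.
By clue 2, the writer is in house 1.
House 3's profession must be doctor (nothing else left).
So: house 1 = writer/brownies/red, house 2 = plumber/cake/blue, house 3 = doctor/gelato/pink, house 4 = lawyer/pudding/brown.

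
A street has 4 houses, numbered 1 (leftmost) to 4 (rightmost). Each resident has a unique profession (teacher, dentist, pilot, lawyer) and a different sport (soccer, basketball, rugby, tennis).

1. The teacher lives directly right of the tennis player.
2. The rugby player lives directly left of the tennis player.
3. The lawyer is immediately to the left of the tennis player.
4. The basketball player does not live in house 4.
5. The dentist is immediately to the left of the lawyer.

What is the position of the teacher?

4

Clue 5 places the dentist in house 1.
Clue 5 places the lawyer in house 2.
House 4 sport: only soccer fits.
From clue 3, the tennis player must be in house 3.
By clue 1, the teacher is in house 4.
By clue 2, the rugby player is in house 2.
So house 3 gets pilot for profession.
The only sport still possible for house 1 is basketball.
So: house 1 = dentist/basketball, house 2 = lawyer/rugby, house 3 = pilot/tennis, house 4 = teacher/soccer.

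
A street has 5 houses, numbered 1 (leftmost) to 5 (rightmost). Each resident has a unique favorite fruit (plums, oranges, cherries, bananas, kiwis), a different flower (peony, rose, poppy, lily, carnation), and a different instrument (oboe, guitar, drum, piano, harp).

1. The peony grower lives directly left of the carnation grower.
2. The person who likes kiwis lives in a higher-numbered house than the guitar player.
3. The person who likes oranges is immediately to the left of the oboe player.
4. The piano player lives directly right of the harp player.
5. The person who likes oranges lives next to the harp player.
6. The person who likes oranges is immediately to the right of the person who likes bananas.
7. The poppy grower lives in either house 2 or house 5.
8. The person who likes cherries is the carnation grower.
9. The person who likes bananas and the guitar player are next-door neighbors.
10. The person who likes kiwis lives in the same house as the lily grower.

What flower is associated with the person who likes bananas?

The poppy grower is narrowed to house 2 or 5; consider each.
Placing it in house 5 leads to a contradiction, so it's in house 2.
That leaves rose as the flower for house 1.
The person who likes cherries is narrowed to house 4 or 5; consider each.
Placing it in house 5 leads to a contradiction, so it's in house 4.
By clue 8, the carnation grower is in house 4.
House 5's flower must be lily (nothing else left).
By clue 10, the person who likes kiwis is in house 5.
House 3 flower: only peony fits.
The person who likes bananas is narrowed to house 1 or 2; consider each.
Placing it in house 1 leads to a contradiction, so it's in house 2.
The person who likes oranges is in house 3 (clue 6).
That leaves plums as the favorite fruit for house 1.
From clue 3, the oboe player must be in house 4.
So house 2 gets harp for instrument.
Clue 4 places the piano player in house 3.
So house 5 gets drum for instrument.
So house 1 gets guitar for instrument.
So: house 1 = plums/rose/guitar, house 2 = bananas/poppy/harp, house 3 = oranges/peony/piano, house 4 = cherries/carnation/oboe, house 5 = kiwis/lily/drum.

poppy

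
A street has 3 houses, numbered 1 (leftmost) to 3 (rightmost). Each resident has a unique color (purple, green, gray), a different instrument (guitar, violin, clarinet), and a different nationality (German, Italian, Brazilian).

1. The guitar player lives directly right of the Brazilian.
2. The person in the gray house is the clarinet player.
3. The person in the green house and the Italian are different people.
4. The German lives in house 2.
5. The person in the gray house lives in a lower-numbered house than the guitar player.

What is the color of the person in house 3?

The German is in house 2 (clue 4).
So house 1 gets Brazilian for nationality.
House 3 nationality: only Italian fits.
Clue 1: the guitar player is in house 2.
Clue 5 places the person in the gray house in house 1.
The only color still possible for house 3 is purple.
The only instrument still possible for house 1 is clarinet.
House 3's instrument must be violin (nothing else left).
So house 2 gets green for color.
So: house 1 = gray/clarinet/Brazilian, house 2 = green/guitar/German, house 3 = purple/violin/Italian.

purple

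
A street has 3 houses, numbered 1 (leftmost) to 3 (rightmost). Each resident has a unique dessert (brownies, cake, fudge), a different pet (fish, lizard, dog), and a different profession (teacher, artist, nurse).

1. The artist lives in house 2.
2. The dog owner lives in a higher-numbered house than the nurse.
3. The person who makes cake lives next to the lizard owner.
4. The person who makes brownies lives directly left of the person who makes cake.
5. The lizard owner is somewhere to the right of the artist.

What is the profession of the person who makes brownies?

The artist is in house 2 (clue 1).
The lizard owner is in house 3 (clue 5).
House 1's pet must be fish (nothing else left).
House 2 pet: only dog fits.
The only profession still possible for house 1 is nurse.
So house 3 gets teacher for profession.
From clue 3, the person who makes cake must be in house 2.
The person who makes brownies is in house 1 (clue 4).
So house 3 gets fudge for dessert.
So: house 1 = brownies/fish/nurse, house 2 = cake/dog/artist, house 3 = fudge/lizard/teacher.

nurse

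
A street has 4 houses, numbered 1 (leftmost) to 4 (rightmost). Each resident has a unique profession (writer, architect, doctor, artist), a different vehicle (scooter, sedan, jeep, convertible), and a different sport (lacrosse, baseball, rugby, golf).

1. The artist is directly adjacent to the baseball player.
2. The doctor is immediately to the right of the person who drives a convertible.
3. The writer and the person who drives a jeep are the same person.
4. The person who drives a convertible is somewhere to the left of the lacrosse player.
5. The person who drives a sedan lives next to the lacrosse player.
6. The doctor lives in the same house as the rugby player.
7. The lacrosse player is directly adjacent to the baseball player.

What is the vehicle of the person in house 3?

The doctor is narrowed to house 2 or 3 or 4; consider each.
Placing it in house 3 and house 4 leads to a contradiction, so it's in house 2.
The person who drives a convertible is in house 1 (clue 2).
From clue 6, the rugby player must be in house 2.
House 1's profession must be architect (nothing else left).
House 1 sport: only golf fits.
The artist is narrowed to house 3 or 4; consider each.
Placing it in house 4 leads to a contradiction, so it's in house 3.
The baseball player is in house 4 (clue 1).
The lacrosse player is in house 3 (clue 7).
The only profession still possible for house 4 is writer.
By clue 3, the person who drives a jeep is in house 4.
So house 3 gets scooter for vehicle.
House 2's vehicle must be sedan (nothing else left).
So: house 1 = architect/convertible/golf, house 2 = doctor/sedan/rugby, house 3 = artist/scooter/lacrosse, house 4 = writer/jeep/baseball.

scooter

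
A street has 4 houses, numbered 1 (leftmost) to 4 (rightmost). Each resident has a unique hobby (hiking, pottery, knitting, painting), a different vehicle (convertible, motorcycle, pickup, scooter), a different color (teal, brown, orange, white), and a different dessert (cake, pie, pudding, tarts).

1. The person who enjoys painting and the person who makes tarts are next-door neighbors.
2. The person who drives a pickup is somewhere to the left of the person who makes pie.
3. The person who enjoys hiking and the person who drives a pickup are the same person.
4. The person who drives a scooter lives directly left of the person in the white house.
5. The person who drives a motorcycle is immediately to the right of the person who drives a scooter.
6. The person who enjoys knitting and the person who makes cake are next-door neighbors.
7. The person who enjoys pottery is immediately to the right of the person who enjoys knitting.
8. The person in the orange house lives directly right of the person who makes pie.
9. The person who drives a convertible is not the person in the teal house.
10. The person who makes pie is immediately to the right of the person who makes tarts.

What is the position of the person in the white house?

4

That leaves pottery as the hobby for house 4.
From clue 7, the person who enjoys knitting must be in house 3.
The person who enjoys hiking is narrowed to house 1 or 2; consider each.
Placing it in house 2 leads to a contradiction, so it's in house 1.
From clue 3, the person who drives a pickup must be in house 1.
That leaves painting as the hobby for house 2.
Clue 1: the person who makes tarts is in house 1.
Clue 10: the person who makes pie is in house 2.
House 3 dessert: only pudding fits.
That leaves cake as the dessert for house 4.
The person in the orange house is in house 3 (clue 8).
So house 4 gets white for color.
By clue 4, the person who drives a scooter is in house 3.
Clue 5: the person who drives a motorcycle is in house 4.
The only vehicle still possible for house 2 is convertible.
Clue 9: the person in the teal house is in house 1.
That leaves brown as the color for house 2.
So: house 1 = hiking/pickup/teal/tarts, house 2 = painting/convertible/brown/pie, house 3 = knitting/scooter/orange/pudding, house 4 = pottery/motorcycle/white/cake.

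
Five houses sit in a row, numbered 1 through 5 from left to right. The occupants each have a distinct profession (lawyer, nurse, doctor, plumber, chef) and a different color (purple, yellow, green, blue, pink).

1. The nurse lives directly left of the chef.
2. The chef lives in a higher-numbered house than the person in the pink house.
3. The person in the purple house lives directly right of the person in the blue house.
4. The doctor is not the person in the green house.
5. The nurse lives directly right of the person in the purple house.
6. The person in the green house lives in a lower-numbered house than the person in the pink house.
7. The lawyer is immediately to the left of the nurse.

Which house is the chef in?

5

So house 5 gets yellow for color.
So house 4 gets pink for color.
Clue 2: the chef is in house 5.
Clue 1: the nurse is in house 4.
Clue 5: the person in the purple house is in house 3.
Clue 7 places the lawyer in house 3.
Clue 3: the person in the blue house is in house 2.
House 1's color must be green (nothing else left).
Clue 4 places the doctor in house 2.
House 1 profession: only plumber fits.
So: house 1 = plumber/green, house 2 = doctor/blue, house 3 = lawyer/purple, house 4 = nurse/pink, house 5 = chef/yellow.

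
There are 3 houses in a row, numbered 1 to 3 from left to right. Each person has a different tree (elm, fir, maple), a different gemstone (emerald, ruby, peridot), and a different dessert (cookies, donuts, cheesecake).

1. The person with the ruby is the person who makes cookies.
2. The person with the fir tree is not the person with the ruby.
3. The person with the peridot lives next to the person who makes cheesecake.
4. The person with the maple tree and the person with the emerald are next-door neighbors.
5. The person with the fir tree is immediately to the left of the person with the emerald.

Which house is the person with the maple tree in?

3

The person with the fir tree is narrowed to house 1 or 2; consider each.
Placing it in house 2 leads to a contradiction, so it's in house 1.
The person with the emerald is in house 2 (clue 5).
That leaves peridot as the gemstone for house 1.
House 3's gemstone must be ruby (nothing else left).
From clue 1, the person who makes cookies must be in house 3.
Clue 3: the person who makes cheesecake is in house 2.
Clue 4 places the person with the maple tree in house 3.
That leaves elm as the tree for house 2.
That leaves donuts as the dessert for house 1.
So: house 1 = fir/peridot/donuts, house 2 = elm/emerald/cheesecake, house 3 = maple/ruby/cookies.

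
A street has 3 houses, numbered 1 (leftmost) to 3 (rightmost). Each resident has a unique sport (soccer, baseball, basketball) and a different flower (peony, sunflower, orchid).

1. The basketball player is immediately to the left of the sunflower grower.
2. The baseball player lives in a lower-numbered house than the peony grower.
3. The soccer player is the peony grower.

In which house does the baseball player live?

The only sport still possible for house 3 is soccer.
House 1's flower must be orchid (nothing else left).
By clue 3, the peony grower is in house 3.
House 2's flower must be sunflower (nothing else left).
Clue 1 places the basketball player in house 1.
House 2 sport: only baseball fits.
So: house 1 = basketball/orchid, house 2 = baseball/sunflower, house 3 = soccer/peony.

2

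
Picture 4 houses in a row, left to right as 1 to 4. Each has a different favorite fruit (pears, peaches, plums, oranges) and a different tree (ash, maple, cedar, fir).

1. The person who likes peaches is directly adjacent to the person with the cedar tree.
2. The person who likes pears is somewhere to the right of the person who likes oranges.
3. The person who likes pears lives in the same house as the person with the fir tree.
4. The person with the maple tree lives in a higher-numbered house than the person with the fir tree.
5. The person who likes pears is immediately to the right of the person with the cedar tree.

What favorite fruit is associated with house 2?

The only favorite fruit still possible for house 4 is plums.
The person who likes oranges is narrowed to house 1 or 2; consider each.
Placing it in house 1 leads to a contradiction, so it's in house 2.
Clue 2: the person who likes pears is in house 3.
Clue 3 places the person with the fir tree in house 3.
From clue 4, the person with the maple tree must be in house 4.
Clue 5: the person with the cedar tree is in house 2.
That leaves peaches as the favorite fruit for house 1.
That leaves ash as the tree for house 1.
So: house 1 = peaches/ash, house 2 = oranges/cedar, house 3 = pears/fir, house 4 = plums/maple.

oranges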